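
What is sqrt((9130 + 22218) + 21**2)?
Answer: sqrt(31789) ≈ 178.29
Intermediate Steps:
sqrt((9130 + 22218) + 21**2) = sqrt(31348 + 441) = sqrt(31789)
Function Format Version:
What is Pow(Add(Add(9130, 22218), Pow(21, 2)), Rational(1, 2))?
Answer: Pow(31789, Rational(1, 2)) ≈ 178.29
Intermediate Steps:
Pow(Add(Add(9130, 22218), Pow(21, 2)), Rational(1, 2)) = Pow(Add(31348, 441), Rational(1, 2)) = Pow(31789, Rational(1, 2))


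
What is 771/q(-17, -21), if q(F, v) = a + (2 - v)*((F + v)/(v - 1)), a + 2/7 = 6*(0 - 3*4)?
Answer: -59367/2507 ≈ -23.680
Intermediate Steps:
a = -506/7 (a = -2/7 + 6*(0 - 3*4) = -2/7 + 6*(0 - 12) = -2/7 + 6*(-12) = -2/7 - 72 = -506/7 ≈ -72.286)
q(F, v) = -506/7 + (2 - v)*(F + v)/(-1 + v) (q(F, v) = -506/7 + (2 - v)*((F + v)/(v - 1)) = -506/7 + (2 - v)*((F + v)/(-1 + v)) = -506/7 + (2 - v)*(F + v)/(-1 + v))
771/q(-17, -21) = 771/(((506/7 - 1*(-21)**2 + 2*(-17) - 492/7*(-21) - 1*(-17)*(-21))/(-1 - 21))) = 771/(((506/7 - 1*441 - 34 + 1476 - 357)/(-22))) = 771/((-(506/7 - 441 - 34 + 1476 - 357)/22)) = 771/((-1/22*5014/7)) = 771/(-2507/77) = 771*(-77/2507) = -59367/2507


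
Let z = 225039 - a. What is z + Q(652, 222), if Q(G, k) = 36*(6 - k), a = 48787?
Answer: 168476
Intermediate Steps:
z = 176252 (z = 225039 - 1*48787 = 225039 - 48787 = 176252)
Q(G, k) = 216 - 36*k
z + Q(652, 222) = 176252 + (216 - 36*222) = 176252 + (216 - 7992) = 176252 - 7776 = 168476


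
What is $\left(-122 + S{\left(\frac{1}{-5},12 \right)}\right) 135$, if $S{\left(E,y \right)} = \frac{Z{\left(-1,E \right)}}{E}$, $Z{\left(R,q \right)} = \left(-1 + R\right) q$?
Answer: $-16740$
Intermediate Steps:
$Z{\left(R,q \right)} = q \left(-1 + R\right)$
$S{\left(E,y \right)} = -2$ ($S{\left(E,y \right)} = \frac{E \left(-1 - 1\right)}{E} = \frac{E \left(-2\right)}{E} = \frac{\left(-2\right) E}{E} = -2$)
$\left(-122 + S{\left(\frac{1}{-5},12 \right)}\right) 135 = \left(-122 - 2\right) 135 = \left(-124\right) 135 = -16740$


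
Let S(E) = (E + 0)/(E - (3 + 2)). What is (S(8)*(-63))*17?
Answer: -2856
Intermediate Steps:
S(E) = E/(-5 + E) (S(E) = E/(E - 1*5) = E/(E - 5) = E/(-5 + E))
(S(8)*(-63))*17 = ((8/(-5 + 8))*(-63))*17 = ((8/3)*(-63))*17 = -168*17 = -2856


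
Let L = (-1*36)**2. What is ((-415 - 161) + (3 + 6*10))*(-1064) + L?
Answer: 547128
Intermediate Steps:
L = 1296 (L = (-36)**2 = 1296)
((-415 - 161) + (3 + 6*10))*(-1064) + L = ((-415 - 161) + (3 + 6*10))*(-1064) + 1296 = (-576 + (3 + 60))*(-1064) + 1296 = (-576 + 63)*(-1064) + 1296 = -513*(-1064) + 1296 = 545832 + 1296 = 547128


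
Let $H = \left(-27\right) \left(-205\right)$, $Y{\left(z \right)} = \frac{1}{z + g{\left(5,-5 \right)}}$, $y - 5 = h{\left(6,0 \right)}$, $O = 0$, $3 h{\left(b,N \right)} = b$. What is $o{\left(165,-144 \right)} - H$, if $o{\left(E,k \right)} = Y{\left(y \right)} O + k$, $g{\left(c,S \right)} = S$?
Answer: $-5679$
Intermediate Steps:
$h{\left(b,N \right)} = \frac{b}{3}$
$y = 7$ ($y = 5 + \frac{1}{3} \cdot 6 = 5 + 2 = 7$)
$Y{\left(z \right)} = \frac{1}{-5 + z}$ ($Y{\left(z \right)} = \frac{1}{z - 5} = \frac{1}{-5 + z}$)
$H = 5535$
$o{\left(E,k \right)} = k$ ($o{\left(E,k \right)} = \frac{1}{-5 + 7} \cdot 0 + k = \frac{1}{2} \cdot 0 + k = 0 + k = k$)
$o{\left(165,-144 \right)} - H = -144 - 5535 = -5679$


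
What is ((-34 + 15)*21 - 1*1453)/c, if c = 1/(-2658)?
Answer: 4922616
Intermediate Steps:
c = -1/2658 ≈ -0.00037622
((-34 + 15)*21 - 1*1453)/c = ((-34 + 15)*21 - 1*1453)/(-1/2658) = (-19*21 - 1453)*(-2658) = (-399 - 1453)*(-2658) = -1852*(-2658) = 4922616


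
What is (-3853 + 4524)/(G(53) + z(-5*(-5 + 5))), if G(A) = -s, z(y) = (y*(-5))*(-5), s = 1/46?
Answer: -30866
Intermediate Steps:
s = 1/46 ≈ 0.021739
z(y) = 25*y (z(y) = -5*y*(-5) = 25*y)
G(A) = -1/46 (G(A) = -1*1/46 = -1/46)
(-3853 + 4524)/(G(53) + z(-5*(-5 + 5))) = (-3853 + 4524)/(-1/46 + 25*(-5*(-5 + 5))) = 671/(-1/46 + 25*(-5*0)) = 671/(-1/46 + 25*0) = 671/(-1/46 + 0) = 671/(-1/46) = 671*(-46) = -30866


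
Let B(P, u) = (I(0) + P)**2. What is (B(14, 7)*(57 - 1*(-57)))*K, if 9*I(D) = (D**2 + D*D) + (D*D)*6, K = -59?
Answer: -1318296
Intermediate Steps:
I(D) = 8*D**2/9 (I(D) = ((D**2 + D*D) + (D*D)*6)/9 = ((D**2 + D**2) + D**2*6)/9 = (2*D**2 + 6*D**2)/9 = (8*D**2)/9 = 8*D**2/9)
B(P, u) = P**2 (B(P, u) = ((8/9)*0**2 + P)**2 = ((8/9)*0 + P)**2 = (0 + P)**2 = P**2)
(B(14, 7)*(57 - 1*(-57)))*K = (14**2*(57 - 1*(-57)))*(-59) = (196*(57 + 57))*(-59) = (196*114)*(-59) = 22344*(-59) = -1318296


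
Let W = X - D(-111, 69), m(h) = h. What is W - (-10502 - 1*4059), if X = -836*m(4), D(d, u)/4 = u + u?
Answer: 10665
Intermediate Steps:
D(d, u) = 8*u (D(d, u) = 4*(u + u) = 4*(2*u) = 8*u)
X = -3344 (X = -836*4 = -76*44 = -3344)
W = -3896 (W = -3344 - 8*69 = -3344 - 1*552 = -3344 - 552 = -3896)
W - (-10502 - 1*4059) = -3896 - (-10502 - 1*4059) = -3896 - (-10502 - 4059) = -3896 - 1*(-14561) = -3896 + 14561 = 10665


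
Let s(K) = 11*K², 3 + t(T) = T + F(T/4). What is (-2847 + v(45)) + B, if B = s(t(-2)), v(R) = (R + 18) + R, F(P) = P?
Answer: -9625/4 ≈ -2406.3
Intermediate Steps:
t(T) = -3 + 5*T/4 (t(T) = -3 + (T + T/4) = -3 + 5*T/4)
v(R) = 18 + 2*R (v(R) = (18 + R) + R = 18 + 2*R)
B = 1331/4 (B = 11*(-3 + (5/4)*(-2))² = 11*(-3 - 5/2)² = 11*(-11/2)² = 11*(121/4) = 1331/4 ≈ 332.75)
(-2847 + v(45)) + B = (-2847 + (18 + 2*45)) + 1331/4 = (-2847 + (18 + 90)) + 1331/4 = (-2847 + 108) + 1331/4 = -2739 + 1331/4 = -9625/4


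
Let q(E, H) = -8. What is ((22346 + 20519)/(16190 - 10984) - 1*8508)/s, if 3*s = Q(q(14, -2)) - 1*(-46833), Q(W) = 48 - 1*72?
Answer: -44249783/81229218 ≈ -0.54475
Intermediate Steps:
Q(W) = -24 (Q(W) = 48 - 72 = -24)
s = 15603 (s = (-24 - 1*(-46833))/3 = (-24 + 46833)/3 = (⅓)*46809 = 15603)
((22346 + 20519)/(16190 - 10984) - 1*8508)/s = ((22346 + 20519)/(16190 - 10984) - 1*8508)/15603 = (42865/5206 - 8508)*(1/15603) = -44249783/5206*1/15603 = -44249783/81229218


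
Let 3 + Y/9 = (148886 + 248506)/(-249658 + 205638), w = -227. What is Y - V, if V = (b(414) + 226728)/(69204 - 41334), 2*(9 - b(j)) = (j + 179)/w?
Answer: -3241184664523/27849208980 ≈ -116.38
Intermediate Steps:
b(j) = 4265/454 + j/454 (b(j) = 9 - (j + 179)/(2*(-227)) = 9 - (179 + j)*(-1)/(2*227) = 9 - (-179/227 - j/227)/2 = 9 + (179/454 + j/454) = 4265/454 + j/454)
V = 102939191/12652980 (V = ((4265/454 + (1/454)*414) + 226728)/(69204 - 41334) = ((4265/454 + 207/227) + 226728)/27870 = (4679/454 + 226728)*(1/27870) = (102939191/454)*(1/27870) = 102939191/12652980 ≈ 8.1356)
Y = -1191267/11005 (Y = -27 + 9*((148886 + 248506)/(-249658 + 205638)) = -27 + 9*(397392/(-44020)) = -27 + 9*(397392*(-1/44020)) = -27 + 9*(-99348/11005) = -27 - 894132/11005 = -1191267/11005 ≈ -108.25)
Y - V = -1191267/11005 - 1*102939191/12652980 = -1191267/11005 - 102939191/12652980 = -3241184664523/27849208980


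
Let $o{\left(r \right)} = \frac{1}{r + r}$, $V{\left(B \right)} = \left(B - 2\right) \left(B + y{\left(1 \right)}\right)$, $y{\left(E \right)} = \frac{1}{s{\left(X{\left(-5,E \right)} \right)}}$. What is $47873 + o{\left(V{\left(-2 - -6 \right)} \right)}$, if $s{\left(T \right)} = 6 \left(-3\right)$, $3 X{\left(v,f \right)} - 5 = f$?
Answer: $\frac{6797975}{142} \approx 47873.0$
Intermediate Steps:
$X{\left(v,f \right)} = \frac{5}{3} + \frac{f}{3}$
$s{\left(T \right)} = -18$
$y{\left(E \right)} = - \frac{1}{18}$ ($y{\left(E \right)} = \frac{1}{-18} = - \frac{1}{18}$)
$V{\left(B \right)} = \left(-2 + B\right) \left(- \frac{1}{18} + B\right)$ ($V{\left(B \right)} = \left(B - 2\right) \left(B - \frac{1}{18}\right) = \left(-2 + B\right) \left(- \frac{1}{18} + B\right)$)
$o{\left(r \right)} = \frac{1}{2 r}$
$47873 + o{\left(V{\left(-2 - -6 \right)} \right)} = 47873 + \frac{1}{2 \left(\frac{1}{9} + \left(-2 - -6\right)^{2} - \frac{37 \left(-2 - -6\right)}{18}\right)} = 47873 + \frac{1}{2 \left(\frac{1}{9} + \left(-2 + 6\right)^{2} - \frac{37 \left(-2 + 6\right)}{18}\right)} = 47873 + \frac{1}{2 \left(\frac{1}{9} + 4^{2} - \frac{74}{9}\right)} = 47873 + \frac{1}{2 \left(\frac{1}{9} + 16 - \frac{74}{9}\right)} = 47873 + \frac{1}{2 \cdot \frac{71}{9}} = 47873 + \frac{1}{2} \cdot \frac{9}{71} = 47873 + \frac{9}{142} = \frac{6797975}{142}$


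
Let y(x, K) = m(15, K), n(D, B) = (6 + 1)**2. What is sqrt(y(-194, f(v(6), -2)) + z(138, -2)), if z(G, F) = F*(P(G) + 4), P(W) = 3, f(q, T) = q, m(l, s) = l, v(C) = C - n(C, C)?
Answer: 1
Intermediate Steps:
n(D, B) = 49 (n(D, B) = 7**2 = 49)
v(C) = -49 + C (v(C) = C - 1*49 = C - 49 = -49 + C)
y(x, K) = 15
z(G, F) = 7*F (z(G, F) = F*(3 + 4) = F*7 = 7*F)
sqrt(y(-194, f(v(6), -2)) + z(138, -2)) = sqrt(15 + 7*(-2)) = sqrt(15 - 14) = sqrt(1) = 1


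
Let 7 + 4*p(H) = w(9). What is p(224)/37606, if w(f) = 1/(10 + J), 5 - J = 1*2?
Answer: -45/977756 ≈ -4.6024e-5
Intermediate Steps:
J = 3 (J = 5 - 2 = 3)
w(f) = 1/13 (w(f) = 1/(10 + 3) = 1/13)
p(H) = -45/26 (p(H) = -7/4 + (¼)*(1/13) = -7/4 + 1/52 = -45/26)
p(224)/37606 = -45/26/37606 = -45/26*1/37606 = -45/977756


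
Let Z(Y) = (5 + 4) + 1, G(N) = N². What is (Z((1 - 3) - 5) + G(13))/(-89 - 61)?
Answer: -179/150 ≈ -1.1933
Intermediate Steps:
Z(Y) = 10 (Z(Y) = 9 + 1 = 10)
(Z((1 - 3) - 5) + G(13))/(-89 - 61) = (10 + 13²)/(-89 - 61) = (10 + 169)/(-150) = 179*(-1/150) = -179/150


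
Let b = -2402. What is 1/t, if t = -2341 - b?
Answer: 1/61 ≈ 0.016393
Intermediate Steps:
t = 61 (t = -2341 - 1*(-2402) = -2341 + 2402 = 61)
1/t = 1/61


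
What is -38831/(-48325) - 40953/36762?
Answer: -16713591/53834050 ≈ -0.31046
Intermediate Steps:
-38831/(-48325) - 40953/36762 = -38831*(-1/48325) - 40953*1/36762 = 38831/48325 - 1241/1114 = -16713591/53834050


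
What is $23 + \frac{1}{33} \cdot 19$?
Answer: $\frac{778}{33} \approx 23.576$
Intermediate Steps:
$23 + \frac{1}{33} \cdot 19 = 23 + \frac{19}{33} = \frac{778}{33}$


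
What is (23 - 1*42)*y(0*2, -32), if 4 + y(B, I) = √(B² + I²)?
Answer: -532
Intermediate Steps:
y(B, I) = -4 + √(B² + I²)
(23 - 1*42)*y(0*2, -32) = (23 - 1*42)*(-4 + √((0*2)² + (-32)²)) = (23 - 42)*(-4 + √(0² + 1024)) = -19*(-4 + √(0 + 1024)) = -19*(-4 + √1024) = -19*(-4 + 32) = -19*28 = -532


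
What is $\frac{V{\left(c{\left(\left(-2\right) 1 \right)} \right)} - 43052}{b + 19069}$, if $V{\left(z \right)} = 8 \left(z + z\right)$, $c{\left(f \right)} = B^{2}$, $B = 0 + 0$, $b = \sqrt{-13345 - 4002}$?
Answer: $- \frac{205239647}{90911027} + \frac{10763 i \sqrt{17347}}{90911027} \approx -2.2576 + 0.015593 i$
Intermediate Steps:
$b = i \sqrt{17347}$ ($b = \sqrt{-17347} = i \sqrt{17347} \approx 131.71 i$)
$B = 0$
$c{\left(f \right)} = 0$ ($c{\left(f \right)} = 0^{2} = 0$)
$V{\left(z \right)} = 16 z$ ($V{\left(z \right)} = 8 \cdot 2 z = 16 z$)
$\frac{V{\left(c{\left(\left(-2\right) 1 \right)} \right)} - 43052}{b + 19069} = \frac{16 \cdot 0 - 43052}{i \sqrt{17347} + 19069} = \frac{0 - 43052}{19069 + i \sqrt{17347}} = - \frac{43052}{19069 + i \sqrt{17347}}$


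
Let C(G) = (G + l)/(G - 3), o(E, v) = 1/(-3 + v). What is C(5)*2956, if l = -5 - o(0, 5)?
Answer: -739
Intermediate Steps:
l = -11/2 (l = -5 - 1/(-3 + 5) = -5 - 1/2 = -11/2 ≈ -5.5000)
C(G) = (-11/2 + G)/(-3 + G) (C(G) = (G - 11/2)/(G - 3) = (-11/2 + G)/(-3 + G))
C(5)*2956 = ((-11/2 + 5)/(-3 + 5))*2956 = (-1/2/2)*2956 = ((1/2)*(-1/2))*2956 = -1/4*2956 = -739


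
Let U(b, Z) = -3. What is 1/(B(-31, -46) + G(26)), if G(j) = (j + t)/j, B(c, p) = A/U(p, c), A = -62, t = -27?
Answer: 78/1609 ≈ 0.048477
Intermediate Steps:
B(c, p) = 62/3 (B(c, p) = -62/(-3) = -62*(-1/3) = 62/3)
G(j) = (-27 + j)/j (G(j) = (j - 27)/j = (-27 + j)/j)
1/(B(-31, -46) + G(26)) = 1/(62/3 + (-27 + 26)/26) = 1/(62/3 + (1/26)*(-1)) = 1/(62/3 - 1/26) = 1/(1609/78) = 78/1609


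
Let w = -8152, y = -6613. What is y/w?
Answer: 6613/8152 ≈ 0.81121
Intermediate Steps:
y/w = -6613/(-8152) = -6613*(-1/8152) = 6613/8152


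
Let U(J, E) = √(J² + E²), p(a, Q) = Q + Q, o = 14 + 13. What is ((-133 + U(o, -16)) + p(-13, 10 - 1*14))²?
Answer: (141 - √985)² ≈ 12016.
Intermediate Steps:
o = 27
p(a, Q) = 2*Q
U(J, E) = √(E² + J²)
((-133 + U(o, -16)) + p(-13, 10 - 1*14))² = ((-133 + √((-16)² + 27²)) + 2*(10 - 1*14))² = ((-133 + √(256 + 729)) + 2*(10 - 14))² = ((-133 + √985) + 2*(-4))² = ((-133 + √985) - 8)² = (-141 + √985)²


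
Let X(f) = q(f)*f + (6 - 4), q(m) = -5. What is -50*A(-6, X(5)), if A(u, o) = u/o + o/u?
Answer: -14125/69 ≈ -204.71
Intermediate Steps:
X(f) = 2 - 5*f (X(f) = -5*f + (6 - 4) = -5*f + 2 = 2 - 5*f)
A(u, o) = o/u + u/o
-50*A(-6, X(5)) = -50*((2 - 5*5)/(-6) - 6/(2 - 5*5)) = -50*((2 - 25)*(-⅙) - 6/(2 - 25)) = -50*(-23*(-⅙) - 6/(-23)) = -50*(23/6 - 6*(-1/23)) = -50*(23/6 + 6/23) = -50*565/138 = -14125/69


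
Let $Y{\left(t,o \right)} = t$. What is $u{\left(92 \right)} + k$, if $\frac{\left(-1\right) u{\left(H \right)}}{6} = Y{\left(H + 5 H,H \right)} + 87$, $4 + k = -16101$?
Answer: $-19939$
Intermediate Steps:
$k = -16105$ ($k = -4 - 16101 = -16105$)
$u{\left(H \right)} = -522 - 36 H$ ($u{\left(H \right)} = - 6 \left(\left(H + 5 H\right) + 87\right) = - 6 \left(6 H + 87\right) = - 6 \left(87 + 6 H\right) = -522 - 36 H$)
$u{\left(92 \right)} + k = \left(-522 - 3312\right) - 16105 = -3834 - 16105 = -19939$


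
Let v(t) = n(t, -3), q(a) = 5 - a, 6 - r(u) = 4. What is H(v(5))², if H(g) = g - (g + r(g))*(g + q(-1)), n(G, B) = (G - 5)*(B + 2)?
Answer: 144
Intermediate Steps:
r(u) = 2 (r(u) = 6 - 1*4 = 6 - 4 = 2)
n(G, B) = (-5 + G)*(2 + B)
v(t) = 5 - t (v(t) = -10 - 5*(-3) + 2*t - 3*t = -10 + 15 + 2*t - 3*t = 5 - t)
H(g) = g - (2 + g)*(6 + g) (H(g) = g - (g + 2)*(g + (5 - 1*(-1))) = g - (2 + g)*(g + (5 + 1)) = g - (2 + g)*(g + 6) = g - (2 + g)*(6 + g))
H(v(5))² = (-12 - (5 - 1*5)² - 7*(5 - 1*5))² = (-12 - (5 - 5)² - 7*(5 - 5))² = (-12 - 1*0² - 7*0)² = (-12 - 1*0 + 0)² = (-12 + 0 + 0)² = (-12)² = 144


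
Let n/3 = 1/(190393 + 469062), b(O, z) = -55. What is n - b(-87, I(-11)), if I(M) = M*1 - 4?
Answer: 36270028/659455 ≈ 55.000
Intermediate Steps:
I(M) = -4 + M (I(M) = M - 4 = -4 + M)
n = 3/659455 (n = 3/(190393 + 469062) = 3/659455 ≈ 4.5492e-6)
n - b(-87, I(-11)) = 3/659455 - 1*(-55) = 3/659455 + 55 = 36270028/659455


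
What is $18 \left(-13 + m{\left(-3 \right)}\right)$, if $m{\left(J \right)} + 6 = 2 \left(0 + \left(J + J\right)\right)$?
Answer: $-558$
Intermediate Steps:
$m{\left(J \right)} = -6 + 4 J$ ($m{\left(J \right)} = -6 + 2 \left(0 + \left(J + J\right)\right) = -6 + 2 \left(0 + 2 J\right) = -6 + 2 \cdot 2 J = -6 + 4 J$)
$18 \left(-13 + m{\left(-3 \right)}\right) = 18 \left(-13 + \left(-6 + 4 \left(-3\right)\right)\right) = 18 \left(-13 - 18\right) = 18 \left(-31\right) = -558$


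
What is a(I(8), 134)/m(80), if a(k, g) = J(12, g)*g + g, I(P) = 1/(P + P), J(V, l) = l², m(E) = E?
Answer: 1203119/40 ≈ 30078.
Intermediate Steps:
I(P) = 1/(2*P)
a(k, g) = g + g³ (a(k, g) = g²*g + g = g³ + g = g + g³)
a(I(8), 134)/m(80) = (134 + 134³)/80 = (134 + 2406104)*(1/80) = 2406238*(1/80) = 1203119/40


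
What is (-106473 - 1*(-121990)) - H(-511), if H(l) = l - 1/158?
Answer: 2532425/158 ≈ 16028.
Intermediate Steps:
H(l) = -1/158 + l (H(l) = l - 1*1/158 = l - 1/158 = -1/158 + l)
(-106473 - 1*(-121990)) - H(-511) = (-106473 - 1*(-121990)) - (-1/158 - 511) = (-106473 + 121990) - 1*(-80739/158) = 15517 + 80739/158 = 2532425/158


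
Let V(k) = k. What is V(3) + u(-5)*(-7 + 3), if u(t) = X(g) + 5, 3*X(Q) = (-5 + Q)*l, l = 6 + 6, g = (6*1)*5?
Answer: -417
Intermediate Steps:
g = 30 (g = 6*5 = 30)
l = 12
X(Q) = -20 + 4*Q (X(Q) = ((-5 + Q)*12)/3 = (-60 + 12*Q)/3 = -20 + 4*Q)
u(t) = 105 (u(t) = (-20 + 4*30) + 5 = (-20 + 120) + 5 = 100 + 5 = 105)
V(3) + u(-5)*(-7 + 3) = 3 + 105*(-7 + 3) = 3 + 105*(-4) = 3 - 420 = -417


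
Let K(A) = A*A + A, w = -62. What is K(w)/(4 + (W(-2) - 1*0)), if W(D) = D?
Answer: 1891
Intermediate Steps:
K(A) = A + A**2 (K(A) = A**2 + A = A + A**2)
K(w)/(4 + (W(-2) - 1*0)) = (-62*(1 - 62))/(4 + (-2 - 1*0)) = (-62*(-61))/(4 + (-2 + 0)) = 3782/(4 - 2) = 3782/2 = (1/2)*3782 = 1891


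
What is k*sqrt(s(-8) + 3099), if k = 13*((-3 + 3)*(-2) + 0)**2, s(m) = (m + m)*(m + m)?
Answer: 0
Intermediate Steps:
s(m) = 4*m**2 (s(m) = (2*m)*(2*m) = 4*m**2)
k = 0 (k = 13*(0*(-2) + 0)**2 = 13*(0 + 0)**2 = 13*0**2 = 13*0 = 0)
k*sqrt(s(-8) + 3099) = 0*sqrt(4*(-8)**2 + 3099) = 0*sqrt(4*64 + 3099) = 0*sqrt(256 + 3099) = 0*sqrt(3355) = 0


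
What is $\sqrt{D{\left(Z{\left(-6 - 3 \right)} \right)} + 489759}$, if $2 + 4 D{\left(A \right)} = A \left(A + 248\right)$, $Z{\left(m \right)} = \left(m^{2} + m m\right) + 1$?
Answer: $\frac{\sqrt{2026027}}{2} \approx 711.69$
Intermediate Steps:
$Z{\left(m \right)} = 1 + 2 m^{2}$ ($Z{\left(m \right)} = \left(m^{2} + m^{2}\right) + 1 = 2 m^{2} + 1 = 1 + 2 m^{2}$)
$D{\left(A \right)} = - \frac{1}{2} + \frac{A \left(248 + A\right)}{4}$ ($D{\left(A \right)} = - \frac{1}{2} + \frac{A \left(A + 248\right)}{4} = - \frac{1}{2} + \frac{A \left(248 + A\right)}{4}$)
$\sqrt{D{\left(Z{\left(-6 - 3 \right)} \right)} + 489759} = \sqrt{\left(- \frac{1}{2} + 62 \left(1 + 2 \left(-6 - 3\right)^{2}\right) + \frac{\left(1 + 2 \left(-6 - 3\right)^{2}\right)^{2}}{4}\right) + 489759} = \sqrt{\left(- \frac{1}{2} + 62 \left(1 + 2 \left(-9\right)^{2}\right) + \frac{\left(1 + 2 \left(-9\right)^{2}\right)^{2}}{4}\right) + 489759} = \sqrt{\left(- \frac{1}{2} + 62 \left(1 + 2 \cdot 81\right) + \frac{\left(1 + 2 \cdot 81\right)^{2}}{4}\right) + 489759} = \sqrt{\left(- \frac{1}{2} + 62 \left(1 + 162\right) + \frac{\left(1 + 162\right)^{2}}{4}\right) + 489759} = \sqrt{\left(- \frac{1}{2} + 62 \cdot 163 + \frac{163^{2}}{4}\right) + 489759} = \sqrt{\left(- \frac{1}{2} + 10106 + \frac{1}{4} \cdot 26569\right) + 489759} = \sqrt{\left(- \frac{1}{2} + 10106 + \frac{26569}{4}\right) + 489759} = \sqrt{\frac{66991}{4} + 489759} = \sqrt{\frac{2026027}{4}} = \frac{\sqrt{2026027}}{2}$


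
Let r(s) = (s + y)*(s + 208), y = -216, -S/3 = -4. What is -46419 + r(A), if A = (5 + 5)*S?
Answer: -77907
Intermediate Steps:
S = 12 (S = -3*(-4) = 12)
A = 120 (A = (5 + 5)*12 = 10*12 = 120)
r(s) = (-216 + s)*(208 + s) (r(s) = (s - 216)*(s + 208) = (-216 + s)*(208 + s))
-46419 + r(A) = -46419 + (-44928 + 120² - 8*120) = -46419 + (-44928 + 14400 - 960) = -46419 - 31488 = -77907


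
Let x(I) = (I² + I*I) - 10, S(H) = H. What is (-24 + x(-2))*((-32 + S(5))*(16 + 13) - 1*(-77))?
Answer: 18356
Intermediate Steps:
x(I) = -10 + 2*I² (x(I) = (I² + I²) - 10 = 2*I² - 10 = -10 + 2*I²)
(-24 + x(-2))*((-32 + S(5))*(16 + 13) - 1*(-77)) = (-24 + (-10 + 2*(-2)²))*((-32 + 5)*(16 + 13) - 1*(-77)) = (-24 + (-10 + 2*4))*(-27*29 + 77) = (-24 + (-10 + 8))*(-783 + 77) = (-24 - 2)*(-706) = -26*(-706) = 18356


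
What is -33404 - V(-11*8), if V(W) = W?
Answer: -33316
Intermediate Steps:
-33404 - V(-11*8) = -33404 - (-11)*8 = -33404 - 1*(-88) = -33404 + 88 = -33316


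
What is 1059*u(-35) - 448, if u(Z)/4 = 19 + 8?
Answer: 113924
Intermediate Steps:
u(Z) = 108 (u(Z) = 4*(19 + 8) = 4*27 = 108)
1059*u(-35) - 448 = 1059*108 - 448 = 114372 - 448 = 113924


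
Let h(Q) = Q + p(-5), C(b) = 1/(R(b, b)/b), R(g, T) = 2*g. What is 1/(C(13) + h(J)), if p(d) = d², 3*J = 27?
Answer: 2/69 ≈ 0.028986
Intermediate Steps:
J = 9 (J = (⅓)*27 = 9)
C(b) = ½ (C(b) = 1/((2*b)/b) = 1/2 = ½)
h(Q) = 25 + Q (h(Q) = Q + (-5)² = Q + 25 = 25 + Q)
1/(C(13) + h(J)) = 1/(½ + (25 + 9)) = 1/(½ + 34) = 1/(69/2) = 2/69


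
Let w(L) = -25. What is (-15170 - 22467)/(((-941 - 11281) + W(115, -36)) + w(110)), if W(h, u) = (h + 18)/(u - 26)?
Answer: 2333494/759447 ≈ 3.0726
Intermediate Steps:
W(h, u) = (18 + h)/(-26 + u)
(-15170 - 22467)/(((-941 - 11281) + W(115, -36)) + w(110)) = (-15170 - 22467)/(((-941 - 11281) + (18 + 115)/(-26 - 36)) - 25) = -37637/((-12222 + 133/(-62)) - 25) = -37637/((-12222 - 1/62*133) - 25) = -37637/((-12222 - 133/62) - 25) = -37637/(-757897/62 - 25) = -37637/(-759447/62) = -37637*(-62/759447) = 2333494/759447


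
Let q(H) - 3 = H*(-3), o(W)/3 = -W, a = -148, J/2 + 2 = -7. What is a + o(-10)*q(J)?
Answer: 1562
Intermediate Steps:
J = -18 (J = -4 + 2*(-7) = -4 - 14 = -18)
o(W) = -3*W (o(W) = 3*(-W) = -3*W)
q(H) = 3 - 3*H (q(H) = 3 + H*(-3) = 3 - 3*H)
a + o(-10)*q(J) = -148 + (-3*(-10))*(3 - 3*(-18)) = -148 + 30*(3 + 54) = -148 + 30*57 = -148 + 1710 = 1562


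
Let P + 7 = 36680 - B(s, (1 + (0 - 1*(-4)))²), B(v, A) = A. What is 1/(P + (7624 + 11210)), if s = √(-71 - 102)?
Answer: 1/55482 ≈ 1.8024e-5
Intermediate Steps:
s = I*√173 (s = √(-173) = I*√173 ≈ 13.153*I)
P = 36648 (P = -7 + (36680 - (1 + (0 - 1*(-4)))²) = -7 + (36680 - (1 + (0 + 4))²) = -7 + (36680 - (1 + 4)²) = -7 + (36680 - 1*5²) = -7 + (36680 - 1*25) = -7 + (36680 - 25) = -7 + 36655 = 36648)
1/(P + (7624 + 11210)) = 1/(36648 + (7624 + 11210)) = 1/(36648 + 18834) = 1/55482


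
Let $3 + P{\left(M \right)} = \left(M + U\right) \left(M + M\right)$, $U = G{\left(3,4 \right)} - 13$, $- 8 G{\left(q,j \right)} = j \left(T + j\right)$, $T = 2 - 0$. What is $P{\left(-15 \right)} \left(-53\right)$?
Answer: $-49131$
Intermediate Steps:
$T = 2$ ($T = 2 + 0 = 2$)
$G{\left(q,j \right)} = - \frac{j \left(2 + j\right)}{8}$
$U = -16$ ($U = \left(- \frac{1}{8}\right) 4 \left(2 + 4\right) - 13 = \left(- \frac{1}{8}\right) 4 \cdot 6 - 13 = -3 - 13 = -16$)
$P{\left(M \right)} = -3 + 2 M \left(-16 + M\right)$ ($P{\left(M \right)} = -3 + \left(M - 16\right) \left(M + M\right) = -3 + \left(-16 + M\right) 2 M = -3 + 2 M \left(-16 + M\right)$)
$P{\left(-15 \right)} \left(-53\right) = \left(-3 - -480 + 2 \left(-15\right)^{2}\right) \left(-53\right) = \left(-3 + 480 + 2 \cdot 225\right) \left(-53\right) = \left(-3 + 480 + 450\right) \left(-53\right) = 927 \left(-53\right) = -49131$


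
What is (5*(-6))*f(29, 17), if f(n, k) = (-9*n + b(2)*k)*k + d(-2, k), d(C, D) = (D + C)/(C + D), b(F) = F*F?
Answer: 98400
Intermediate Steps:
b(F) = F**2
d(C, D) = 1 (d(C, D) = (C + D)/(C + D) = 1)
f(n, k) = 1 + k*(-9*n + 4*k) (f(n, k) = (-9*n + 2**2*k)*k + 1 = (-9*n + 4*k)*k + 1 = k*(-9*n + 4*k) + 1 = 1 + k*(-9*n + 4*k))
(5*(-6))*f(29, 17) = (5*(-6))*(1 + 4*17**2 - 9*17*29) = -30*(1 + 4*289 - 4437) = -30*(1 + 1156 - 4437) = -30*(-3280) = 98400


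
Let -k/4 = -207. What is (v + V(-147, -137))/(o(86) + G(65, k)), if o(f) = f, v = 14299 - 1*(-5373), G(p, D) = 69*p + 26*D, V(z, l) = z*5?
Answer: 18937/26099 ≈ 0.72558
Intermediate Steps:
V(z, l) = 5*z
k = 828 (k = -4*(-207) = 828)
G(p, D) = 26*D + 69*p
v = 19672 (v = 14299 + 5373 = 19672)
(v + V(-147, -137))/(o(86) + G(65, k)) = (19672 + 5*(-147))/(86 + (26*828 + 69*65)) = (19672 - 735)/(86 + (21528 + 4485)) = 18937/(86 + 26013) = 18937/26099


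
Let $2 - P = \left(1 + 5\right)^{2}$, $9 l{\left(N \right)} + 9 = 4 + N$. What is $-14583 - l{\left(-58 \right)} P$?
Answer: $-14821$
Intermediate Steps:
$l{\left(N \right)} = - \frac{5}{9} + \frac{N}{9}$ ($l{\left(N \right)} = -1 + \frac{4 + N}{9} = -1 + \left(\frac{4}{9} + \frac{N}{9}\right) = - \frac{5}{9} + \frac{N}{9}$)
$P = -34$ ($P = 2 - \left(1 + 5\right)^{2} = 2 - 6^{2} = 2 - 36 = -34$)
$-14583 - l{\left(-58 \right)} P = -14583 - \left(- \frac{5}{9} + \frac{1}{9} \left(-58\right)\right) \left(-34\right) = -14583 - \left(- \frac{5}{9} - \frac{58}{9}\right) \left(-34\right) = -14583 - \left(-7\right) \left(-34\right) = -14583 - 238 = -14821$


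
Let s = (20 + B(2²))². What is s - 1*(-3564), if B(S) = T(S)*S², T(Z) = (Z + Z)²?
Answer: 1093500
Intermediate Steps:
T(Z) = 4*Z² (T(Z) = (2*Z)² = 4*Z²)
B(S) = 4*S⁴ (B(S) = (4*S²)*S² = 4*S⁴)
s = 1089936 (s = (20 + 4*(2²)⁴)² = (20 + 4*4⁴)² = (20 + 4*256)² = (20 + 1024)² = 1044² = 1089936)
s - 1*(-3564) = 1089936 - 1*(-3564) = 1089936 + 3564 = 1093500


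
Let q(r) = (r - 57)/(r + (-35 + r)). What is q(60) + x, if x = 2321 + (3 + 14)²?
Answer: 221853/85 ≈ 2610.0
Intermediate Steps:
x = 2610 (x = 2321 + 17² = 2321 + 289 = 2610)
q(r) = (-57 + r)/(-35 + 2*r)
q(60) + x = (-57 + 60)/(-35 + 2*60) + 2610 = 3/(-35 + 120) + 2610 = 3/85 + 2610 = 221853/85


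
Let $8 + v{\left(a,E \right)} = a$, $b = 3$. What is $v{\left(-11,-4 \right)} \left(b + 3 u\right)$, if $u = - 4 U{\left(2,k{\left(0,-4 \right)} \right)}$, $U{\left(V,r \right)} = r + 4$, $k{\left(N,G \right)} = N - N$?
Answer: $855$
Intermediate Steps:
$k{\left(N,G \right)} = 0$
$v{\left(a,E \right)} = -8 + a$
$U{\left(V,r \right)} = 4 + r$
$u = -16$ ($u = - 4 \left(4 + 0\right) = \left(-4\right) 4 = -16$)
$v{\left(-11,-4 \right)} \left(b + 3 u\right) = \left(-8 - 11\right) \left(3 + 3 \left(-16\right)\right) = - 19 \left(3 - 48\right) = \left(-19\right) \left(-45\right) = 855$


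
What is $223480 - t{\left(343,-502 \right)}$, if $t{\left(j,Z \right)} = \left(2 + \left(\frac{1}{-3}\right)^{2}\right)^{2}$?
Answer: $\frac{18101519}{81} \approx 2.2348 \cdot 10^{5}$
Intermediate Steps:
$t{\left(j,Z \right)} = \frac{361}{81}$ ($t{\left(j,Z \right)} = \left(2 + \left(- \frac{1}{3}\right)^{2}\right)^{2} = \left(2 + \frac{1}{9}\right)^{2} = \left(\frac{19}{9}\right)^{2} = \frac{361}{81}$)
$223480 - t{\left(343,-502 \right)} = 223480 - \frac{361}{81} = \frac{18101519}{81}$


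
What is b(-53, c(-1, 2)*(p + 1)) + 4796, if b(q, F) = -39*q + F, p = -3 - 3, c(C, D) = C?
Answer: 6868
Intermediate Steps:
p = -6
b(q, F) = F - 39*q
b(-53, c(-1, 2)*(p + 1)) + 4796 = (-(-6 + 1) - 39*(-53)) + 4796 = (-1*(-5) + 2067) + 4796 = (5 + 2067) + 4796 = 2072 + 4796 = 6868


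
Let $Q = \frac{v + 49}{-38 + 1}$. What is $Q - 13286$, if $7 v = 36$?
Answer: $- \frac{3441453}{259} \approx -13287.0$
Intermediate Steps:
$v = \frac{36}{7}$ ($v = \frac{1}{7} \cdot 36 = \frac{36}{7} \approx 5.1429$)
$Q = - \frac{379}{259}$ ($Q = \frac{\frac{36}{7} + 49}{-38 + 1} = \frac{379}{7 \left(-37\right)} = \frac{379}{7} \left(- \frac{1}{37}\right) = - \frac{379}{259} \approx -1.4633$)
$Q - 13286 = - \frac{379}{259} - 13286 = - \frac{3441453}{259}$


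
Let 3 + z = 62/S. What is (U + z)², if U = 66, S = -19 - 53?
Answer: 5004169/1296 ≈ 3861.2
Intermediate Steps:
S = -72
z = -139/36 (z = -3 + 62/(-72) = -3 + 62*(-1/72) = -3 - 31/36 = -139/36 ≈ -3.8611)
(U + z)² = (66 - 139/36)² = (2237/36)² = 5004169/1296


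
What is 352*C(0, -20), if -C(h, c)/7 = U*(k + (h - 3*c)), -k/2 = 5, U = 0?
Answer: 0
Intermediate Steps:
k = -10 (k = -2*5 = -10)
C(h, c) = 0 (C(h, c) = -0*(-10 + (h - 3*c)) = -0*(-10 + h - 3*c) = -7*0 = 0)
352*C(0, -20) = 352*0 = 0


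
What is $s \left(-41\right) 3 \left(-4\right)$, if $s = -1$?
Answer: $-492$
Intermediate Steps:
$s \left(-41\right) 3 \left(-4\right) = \left(-1\right) \left(-41\right) 3 \left(-4\right) = 41 \left(-12\right) = -492$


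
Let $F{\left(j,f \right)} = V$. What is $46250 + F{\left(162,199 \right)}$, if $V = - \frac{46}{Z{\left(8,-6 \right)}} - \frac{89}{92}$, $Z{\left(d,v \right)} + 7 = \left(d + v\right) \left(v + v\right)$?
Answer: $\frac{131906473}{2852} \approx 46251.0$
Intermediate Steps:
$Z{\left(d,v \right)} = -7 + 2 v \left(d + v\right)$ ($Z{\left(d,v \right)} = -7 + \left(d + v\right) \left(v + v\right) = -7 + \left(d + v\right) 2 v = -7 + 2 v \left(d + v\right)$)
$V = \frac{1473}{2852}$ ($V = - \frac{46}{-7 + 2 \left(-6\right)^{2} + 2 \cdot 8 \left(-6\right)} - \frac{89}{92} = - \frac{46}{-7 + 2 \cdot 36 - 96} - \frac{89}{92} = - \frac{46}{-7 + 72 - 96} - \frac{89}{92} = - \frac{46}{-31} - \frac{89}{92} = \left(-46\right) \left(- \frac{1}{31}\right) - \frac{89}{92} = \frac{46}{31} - \frac{89}{92} = \frac{1473}{2852} \approx 0.51648$)
$F{\left(j,f \right)} = \frac{1473}{2852}$
$46250 + F{\left(162,199 \right)} = 46250 + \frac{1473}{2852} = \frac{131906473}{2852}$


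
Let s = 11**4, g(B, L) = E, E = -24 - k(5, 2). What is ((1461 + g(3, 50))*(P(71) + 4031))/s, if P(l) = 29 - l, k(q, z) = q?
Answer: 5712248/14641 ≈ 390.15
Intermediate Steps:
E = -29 (E = -24 - 1*5 = -24 - 5 = -29)
g(B, L) = -29
s = 14641
((1461 + g(3, 50))*(P(71) + 4031))/s = ((1461 - 29)*((29 - 1*71) + 4031))/14641 = (1432*((29 - 71) + 4031))*(1/14641) = (1432*(-42 + 4031))*(1/14641) = (1432*3989)*(1/14641) = 5712248*(1/14641) = 5712248/14641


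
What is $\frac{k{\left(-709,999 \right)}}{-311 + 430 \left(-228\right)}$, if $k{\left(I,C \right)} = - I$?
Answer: $- \frac{709}{98351} \approx -0.0072089$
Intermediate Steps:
$\frac{k{\left(-709,999 \right)}}{-311 + 430 \left(-228\right)} = \frac{\left(-1\right) \left(-709\right)}{-311 + 430 \left(-228\right)} = \frac{709}{-311 - 98040} = \frac{709}{-98351} = 709 \left(- \frac{1}{98351}\right) = - \frac{709}{98351}$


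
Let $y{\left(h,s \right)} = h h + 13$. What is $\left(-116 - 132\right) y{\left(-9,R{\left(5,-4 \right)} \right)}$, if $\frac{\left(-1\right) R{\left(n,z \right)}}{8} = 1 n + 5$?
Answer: $-23312$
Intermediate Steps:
$R{\left(n,z \right)} = -40 - 8 n$ ($R{\left(n,z \right)} = - 8 \left(1 n + 5\right) = - 8 \left(n + 5\right) = - 8 \left(5 + n\right) = -40 - 8 n$)
$y{\left(h,s \right)} = 13 + h^{2}$ ($y{\left(h,s \right)} = h^{2} + 13 = 13 + h^{2}$)
$\left(-116 - 132\right) y{\left(-9,R{\left(5,-4 \right)} \right)} = \left(-116 - 132\right) \left(13 + \left(-9\right)^{2}\right) = - 248 \left(13 + 81\right) = \left(-248\right) 94 = -23312$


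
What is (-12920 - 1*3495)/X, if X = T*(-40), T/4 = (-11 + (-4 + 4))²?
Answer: 3283/3872 ≈ 0.84788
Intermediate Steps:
T = 484 (T = 4*(-11 + (-4 + 4))² = 4*(-11 + 0)² = 4*(-11)² = 4*121 = 484)
X = -19360 (X = 484*(-40) = -19360)
(-12920 - 1*3495)/X = (-12920 - 1*3495)/(-19360) = (-12920 - 3495)*(-1/19360) = -16415*(-1/19360) = 3283/3872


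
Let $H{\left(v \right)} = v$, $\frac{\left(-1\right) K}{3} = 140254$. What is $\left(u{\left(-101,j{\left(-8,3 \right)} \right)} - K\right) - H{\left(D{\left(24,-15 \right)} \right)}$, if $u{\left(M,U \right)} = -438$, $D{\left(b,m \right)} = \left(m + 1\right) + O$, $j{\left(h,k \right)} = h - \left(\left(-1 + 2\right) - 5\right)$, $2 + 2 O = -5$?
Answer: $\frac{840683}{2} \approx 4.2034 \cdot 10^{5}$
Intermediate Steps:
$O = - \frac{7}{2}$ ($O = -1 + \frac{1}{2} \left(-5\right) = -1 - \frac{5}{2} = - \frac{7}{2} \approx -3.5$)
$K = -420762$ ($K = \left(-3\right) 140254 = -420762$)
$j{\left(h,k \right)} = 4 + h$ ($j{\left(h,k \right)} = h - \left(1 - 5\right) = h - -4 = h + 4 = 4 + h$)
$D{\left(b,m \right)} = - \frac{5}{2} + m$ ($D{\left(b,m \right)} = \left(m + 1\right) - \frac{7}{2} = \left(1 + m\right) - \frac{7}{2} = - \frac{5}{2} + m$)
$\left(u{\left(-101,j{\left(-8,3 \right)} \right)} - K\right) - H{\left(D{\left(24,-15 \right)} \right)} = \left(-438 - -420762\right) - \left(- \frac{5}{2} - 15\right) = \left(-438 + 420762\right) - - \frac{35}{2} = 420324 + \frac{35}{2} = \frac{840683}{2}$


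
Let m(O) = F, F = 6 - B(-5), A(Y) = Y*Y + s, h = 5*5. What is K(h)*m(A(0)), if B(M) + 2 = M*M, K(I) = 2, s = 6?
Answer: -34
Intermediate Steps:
h = 25
B(M) = -2 + M² (B(M) = -2 + M*M = -2 + M²)
A(Y) = 6 + Y² (A(Y) = Y*Y + 6 = Y² + 6 = 6 + Y²)
F = -17 (F = 6 - (-2 + (-5)²) = 6 - (-2 + 25) = 6 - 1*23 = 6 - 23 = -17)
m(O) = -17
K(h)*m(A(0)) = 2*(-17) = -34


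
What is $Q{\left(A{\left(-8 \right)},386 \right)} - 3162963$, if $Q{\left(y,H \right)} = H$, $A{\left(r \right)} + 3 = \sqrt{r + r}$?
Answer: $-3162577$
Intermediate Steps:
$A{\left(r \right)} = -3 + \sqrt{2} \sqrt{r}$ ($A{\left(r \right)} = -3 + \sqrt{r + r} = -3 + \sqrt{2 r} = -3 + \sqrt{2} \sqrt{r}$)
$Q{\left(A{\left(-8 \right)},386 \right)} - 3162963 = 386 - 3162963 = -3162577$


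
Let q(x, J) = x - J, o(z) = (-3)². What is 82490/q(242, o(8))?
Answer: 82490/233 ≈ 354.03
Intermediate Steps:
o(z) = 9
82490/q(242, o(8)) = 82490/(242 - 1*9) = 82490/(242 - 9) = 82490/233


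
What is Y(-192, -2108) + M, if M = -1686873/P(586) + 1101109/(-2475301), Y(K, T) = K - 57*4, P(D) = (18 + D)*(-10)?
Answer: -2110475851387/14950818040 ≈ -141.16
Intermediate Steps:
P(D) = -180 - 10*D
Y(K, T) = -228 + K (Y(K, T) = K - 228 = -228 + K)
M = 4168867725413/14950818040 (M = -1686873/(-180 - 10*586) + 1101109/(-2475301) = -1686873/(-180 - 5860) + 1101109*(-1/2475301) = -1686873/(-6040) - 1101109/2475301 = -1686873*(-1/6040) - 1101109/2475301 = 1686873/6040 - 1101109/2475301 = 4168867725413/14950818040 ≈ 278.84)
Y(-192, -2108) + M = (-228 - 192) + 4168867725413/14950818040 = -420 + 4168867725413/14950818040 = -2110475851387/14950818040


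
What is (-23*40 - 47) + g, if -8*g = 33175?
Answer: -40911/8 ≈ -5113.9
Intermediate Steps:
g = -33175/8 (g = -1/8*33175 = -33175/8 ≈ -4146.9)
(-23*40 - 47) + g = (-23*40 - 47) - 33175/8 = (-920 - 47) - 33175/8 = -967 - 33175/8 = -40911/8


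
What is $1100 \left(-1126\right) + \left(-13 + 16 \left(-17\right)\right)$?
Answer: $-1238885$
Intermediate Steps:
$1100 \left(-1126\right) + \left(-13 + 16 \left(-17\right)\right) = -1238600 - 285 = -1238885$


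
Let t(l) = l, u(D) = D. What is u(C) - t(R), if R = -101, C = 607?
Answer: 708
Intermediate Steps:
u(C) - t(R) = 607 - 1*(-101) = 607 + 101 = 708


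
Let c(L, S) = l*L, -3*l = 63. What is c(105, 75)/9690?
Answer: -147/646 ≈ -0.22755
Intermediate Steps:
l = -21 (l = -⅓*63 = -21)
c(L, S) = -21*L
c(105, 75)/9690 = -21*105/9690 = -2205*1/9690 = -147/646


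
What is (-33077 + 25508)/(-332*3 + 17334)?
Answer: -2523/5446 ≈ -0.46328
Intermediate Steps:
(-33077 + 25508)/(-332*3 + 17334) = -7569/(-996 + 17334) = -7569/16338 = -7569*1/16338 = -2523/5446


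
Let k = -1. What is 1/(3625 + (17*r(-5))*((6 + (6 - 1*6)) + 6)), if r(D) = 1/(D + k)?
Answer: 1/3591 ≈ 0.00027847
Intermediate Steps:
r(D) = 1/(-1 + D) (r(D) = 1/(D - 1) = 1/(-1 + D))
1/(3625 + (17*r(-5))*((6 + (6 - 1*6)) + 6)) = 1/(3625 + (17/(-1 - 5))*((6 + (6 - 1*6)) + 6)) = 1/(3625 + (17/(-6))*((6 + (6 - 6)) + 6)) = 1/(3625 + (17*(-⅙))*((6 + 0) + 6)) = 1/(3625 - 17*(6 + 6)/6) = 1/(3625 - 17/6*12) = 1/(3625 - 34) = 1/3591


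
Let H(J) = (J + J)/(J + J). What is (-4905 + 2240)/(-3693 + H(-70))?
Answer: 205/284 ≈ 0.72183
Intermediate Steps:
H(J) = 1 (H(J) = (2*J)/((2*J)) = (2*J)*(1/(2*J)) = 1)
(-4905 + 2240)/(-3693 + H(-70)) = (-4905 + 2240)/(-3693 + 1) = -2665/(-3692) = -2665*(-1/3692) = 205/284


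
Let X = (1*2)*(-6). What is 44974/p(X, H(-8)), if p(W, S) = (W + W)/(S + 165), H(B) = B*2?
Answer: -3350563/12 ≈ -2.7921e+5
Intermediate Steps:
H(B) = 2*B
X = -12 (X = 2*(-6) = -12)
p(W, S) = 2*W/(165 + S) (p(W, S) = (2*W)/(165 + S) = 2*W/(165 + S))
44974/p(X, H(-8)) = 44974/((2*(-12)/(165 + 2*(-8)))) = 44974/((2*(-12)/(165 - 16))) = 44974/((2*(-12)/149)) = 44974/((2*(-12)*(1/149))) = 44974/(-24/149) = 44974*(-149/24) = -3350563/12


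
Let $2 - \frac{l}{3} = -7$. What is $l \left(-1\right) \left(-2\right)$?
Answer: $54$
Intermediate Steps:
$l = 27$ ($l = 6 - -21 = 6 + 21 = 27$)
$l \left(-1\right) \left(-2\right) = 27 \left(-1\right) \left(-2\right) = \left(-27\right) \left(-2\right) = 54$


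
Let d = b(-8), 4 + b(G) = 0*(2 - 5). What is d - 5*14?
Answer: -74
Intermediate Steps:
b(G) = -4 (b(G) = -4 + 0*(2 - 5) = -4 + 0*(-3) = -4 + 0 = -4)
d = -4
d - 5*14 = -4 - 5*14 = -4 - 70 = -74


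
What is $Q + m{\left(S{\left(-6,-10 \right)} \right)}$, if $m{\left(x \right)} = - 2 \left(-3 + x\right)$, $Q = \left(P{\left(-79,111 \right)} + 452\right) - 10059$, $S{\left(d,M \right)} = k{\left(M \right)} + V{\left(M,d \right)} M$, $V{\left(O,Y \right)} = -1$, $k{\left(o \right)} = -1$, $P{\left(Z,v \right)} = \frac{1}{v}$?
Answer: $- \frac{1067708}{111} \approx -9619.0$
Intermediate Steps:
$S{\left(d,M \right)} = -1 - M$
$Q = - \frac{1066376}{111}$ ($Q = \left(\frac{1}{111} + 452\right) - 10059 = \frac{50173}{111} - 10059 = - \frac{1066376}{111} \approx -9607.0$)
$m{\left(x \right)} = 6 - 2 x$
$Q + m{\left(S{\left(-6,-10 \right)} \right)} = - \frac{1066376}{111} + \left(6 - 2 \left(-1 - -10\right)\right) = - \frac{1066376}{111} + \left(6 - 2 \left(-1 + 10\right)\right) = - \frac{1066376}{111} + \left(6 - 18\right) = - \frac{1066376}{111} - 12 = - \frac{1067708}{111}$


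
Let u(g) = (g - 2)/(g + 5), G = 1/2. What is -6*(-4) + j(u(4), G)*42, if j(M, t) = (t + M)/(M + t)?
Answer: 66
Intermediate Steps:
G = 1/2 ≈ 0.50000
u(g) = (-2 + g)/(5 + g)
j(M, t) = 1 (j(M, t) = (M + t)/(M + t) = 1)
-6*(-4) + j(u(4), G)*42 = -6*(-4) + 1*42 = 24 + 42 = 66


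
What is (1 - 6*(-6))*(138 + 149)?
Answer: 10619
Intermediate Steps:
(1 - 6*(-6))*(138 + 149) = (1 + 36)*287 = 37*287 = 10619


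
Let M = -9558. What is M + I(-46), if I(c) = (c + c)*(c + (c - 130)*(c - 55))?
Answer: -1640718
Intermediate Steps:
I(c) = 2*c*(c + (-130 + c)*(-55 + c)) (I(c) = (2*c)*(c + (-130 + c)*(-55 + c)) = 2*c*(c + (-130 + c)*(-55 + c)))
M + I(-46) = -9558 + 2*(-46)*(7150 + (-46)**2 - 184*(-46)) = -9558 + 2*(-46)*(7150 + 2116 + 8464) = -9558 + 2*(-46)*17730 = -9558 - 1631160 = -1640718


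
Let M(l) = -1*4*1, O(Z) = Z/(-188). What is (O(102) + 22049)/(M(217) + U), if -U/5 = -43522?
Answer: 2072555/20454964 ≈ 0.10132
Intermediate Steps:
U = 217610 (U = -5*(-43522) = 217610)
O(Z) = -Z/188 (O(Z) = Z*(-1/188) = -Z/188)
M(l) = -4 (M(l) = -4*1 = -4)
(O(102) + 22049)/(M(217) + U) = (-1/188*102 + 22049)/(-4 + 217610) = (-51/94 + 22049)/217606 = (2072555/94)*(1/217606) = 2072555/20454964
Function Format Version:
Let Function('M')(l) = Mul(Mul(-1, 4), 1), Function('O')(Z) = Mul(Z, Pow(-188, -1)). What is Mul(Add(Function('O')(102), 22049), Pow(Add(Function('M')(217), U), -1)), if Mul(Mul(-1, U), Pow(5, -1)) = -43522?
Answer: Rational(2072555, 20454964) ≈ 0.10132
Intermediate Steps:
U = 217610 (U = Mul(-5, -43522) = 217610)
Function('O')(Z) = Mul(Rational(-1, 188), Z) (Function('O')(Z) = Mul(Z, Rational(-1, 188)) = Mul(Rational(-1, 188), Z))
Function('M')(l) = -4 (Function('M')(l) = Mul(-4, 1) = -4)
Mul(Add(Function('O')(102), 22049), Pow(Add(Function('M')(217), U), -1)) = Mul(Add(Mul(Rational(-1, 188), 102), 22049), Pow(Add(-4, 217610), -1)) = Mul(Add(Rational(-51, 94), 22049), Pow(217606, -1)) = Mul(Rational(2072555, 94), Rational(1, 217606)) = Rational(2072555, 20454964)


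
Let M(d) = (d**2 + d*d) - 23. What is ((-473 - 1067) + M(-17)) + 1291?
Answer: 306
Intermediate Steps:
M(d) = -23 + 2*d**2 (M(d) = (d**2 + d**2) - 23 = 2*d**2 - 23 = -23 + 2*d**2)
((-473 - 1067) + M(-17)) + 1291 = ((-473 - 1067) + (-23 + 2*(-17)**2)) + 1291 = (-1540 + (-23 + 2*289)) + 1291 = (-1540 + (-23 + 578)) + 1291 = (-1540 + 555) + 1291 = -985 + 1291 = 306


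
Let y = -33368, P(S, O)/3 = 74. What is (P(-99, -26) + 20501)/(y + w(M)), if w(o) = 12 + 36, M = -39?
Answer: -1219/1960 ≈ -0.62194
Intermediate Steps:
P(S, O) = 222 (P(S, O) = 3*74 = 222)
w(o) = 48
(P(-99, -26) + 20501)/(y + w(M)) = (222 + 20501)/(-33368 + 48) = 20723/(-33320) = 20723*(-1/33320) = -1219/1960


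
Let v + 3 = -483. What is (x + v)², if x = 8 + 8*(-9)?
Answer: 302500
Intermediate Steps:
v = -486 (v = -3 - 483 = -486)
x = -64 (x = 8 - 72 = -64)
(x + v)² = (-64 - 486)² = (-550)² = 302500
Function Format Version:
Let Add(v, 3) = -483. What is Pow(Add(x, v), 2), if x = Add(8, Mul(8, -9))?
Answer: 302500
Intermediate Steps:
v = -486 (v = Add(-3, -483) = -486)
x = -64 (x = Add(8, -72) = -64)
Pow(Add(x, v), 2) = Pow(Add(-64, -486), 2) = Pow(-550, 2) = 302500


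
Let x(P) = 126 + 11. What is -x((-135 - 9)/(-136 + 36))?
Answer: -137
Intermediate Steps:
x(P) = 137
-x((-135 - 9)/(-136 + 36)) = -1*137 = -137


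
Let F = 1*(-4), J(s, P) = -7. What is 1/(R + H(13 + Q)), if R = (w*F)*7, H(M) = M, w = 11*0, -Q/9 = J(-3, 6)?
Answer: 1/76 ≈ 0.013158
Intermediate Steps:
Q = 63 (Q = -9*(-7) = 63)
F = -4
w = 0
R = 0 (R = (0*(-4))*7 = 0*7 = 0)
1/(R + H(13 + Q)) = 1/(0 + (13 + 63)) = 1/(0 + 76) = 1/76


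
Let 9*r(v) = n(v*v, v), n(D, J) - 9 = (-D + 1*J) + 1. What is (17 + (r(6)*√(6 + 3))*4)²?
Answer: 841/9 ≈ 93.444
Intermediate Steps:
n(D, J) = 10 + J - D (n(D, J) = 9 + ((-D + 1*J) + 1) = 9 + ((-D + J) + 1) = 9 + ((J - D) + 1) = 9 + (1 + J - D) = 10 + J - D)
r(v) = 10/9 - v²/9 + v/9 (r(v) = (10 + v - v*v)/9 = (10 + v - v²)/9 = 10/9 - v²/9 + v/9)
(17 + (r(6)*√(6 + 3))*4)² = (17 + ((10/9 - ⅑*6² + (⅑)*6)*√(6 + 3))*4)² = (17 + ((10/9 - ⅑*36 + ⅔)*√9)*4)² = (17 + ((10/9 - 4 + ⅔)*3)*4)² = (17 - 20/9*3*4)² = (17 - 20/3*4)² = (17 - 80/3)² = (-29/3)² = 841/9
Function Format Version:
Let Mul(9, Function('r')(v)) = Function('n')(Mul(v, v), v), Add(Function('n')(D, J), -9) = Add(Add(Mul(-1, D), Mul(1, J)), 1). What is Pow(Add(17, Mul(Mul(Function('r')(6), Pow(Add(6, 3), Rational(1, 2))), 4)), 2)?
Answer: Rational(841, 9) ≈ 93.444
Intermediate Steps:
Function('n')(D, J) = Add(10, J, Mul(-1, D)) (Function('n')(D, J) = Add(9, Add(Add(Mul(-1, D), Mul(1, J)), 1)) = Add(9, Add(Add(Mul(-1, D), J), 1)) = Add(9, Add(Add(J, Mul(-1, D)), 1)) = Add(9, Add(1, J, Mul(-1, D))) = Add(10, J, Mul(-1, D)))
Function('r')(v) = Add(Rational(10, 9), Mul(Rational(-1, 9), Pow(v, 2)), Mul(Rational(1, 9), v)) (Function('r')(v) = Mul(Rational(1, 9), Add(10, v, Mul(-1, Mul(v, v)))) = Mul(Rational(1, 9), Add(10, v, Mul(-1, Pow(v, 2)))) = Add(Rational(10, 9), Mul(Rational(-1, 9), Pow(v, 2)), Mul(Rational(1, 9), v)))
Pow(Add(17, Mul(Mul(Function('r')(6), Pow(Add(6, 3), Rational(1, 2))), 4)), 2) = Pow(Add(17, Mul(Mul(Add(Rational(10, 9), Mul(Rational(-1, 9), Pow(6, 2)), Mul(Rational(1, 9), 6)), Pow(Add(6, 3), Rational(1, 2))), 4)), 2) = Pow(Add(17, Mul(Mul(Add(Rational(10, 9), Mul(Rational(-1, 9), 36), Rational(2, 3)), Pow(9, Rational(1, 2))), 4)), 2) = Pow(Add(17, Mul(Mul(Add(Rational(10, 9), -4, Rational(2, 3)), 3), 4)), 2) = Pow(Add(17, Mul(Mul(Rational(-20, 9), 3), 4)), 2) = Pow(Add(17, Mul(Rational(-20, 3), 4)), 2) = Pow(Add(17, Rational(-80, 3)), 2) = Pow(Rational(-29, 3), 2) = Rational(841, 9)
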